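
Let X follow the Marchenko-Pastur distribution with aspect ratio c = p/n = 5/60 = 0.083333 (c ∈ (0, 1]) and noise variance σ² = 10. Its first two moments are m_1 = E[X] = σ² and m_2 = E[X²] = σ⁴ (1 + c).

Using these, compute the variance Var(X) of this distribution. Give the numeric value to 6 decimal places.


m_1 = E[X] = σ² = 10, so m_1² = 100.
m_2 = E[X²] = σ⁴ (1 + c) = 100 · (1 + 0.083333) = 100 · 1.083333 = 108.333333.
(Note m_2 − m_1² simplifies to c · σ⁴ = 0.083333 · 100.)

Var(X) = m_2 − m_1² = 108.333333 − 100 = 8.333333.


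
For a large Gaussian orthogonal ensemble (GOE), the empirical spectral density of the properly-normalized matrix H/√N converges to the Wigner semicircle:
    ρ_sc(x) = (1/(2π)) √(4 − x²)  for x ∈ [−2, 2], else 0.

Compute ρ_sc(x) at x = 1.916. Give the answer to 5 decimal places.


ρ_sc(x) = (1/(2π)) √(4 − x²). With x = 1.916:
  4 − x² = 4 − (1.916)² = 4 − 3.671056 = 0.328944.
  √(4 − x²) = 0.573536.
  1/(2π) = 0.159155.
  ρ_sc(1.916) = 0.159155 · 0.573536 = 0.091281.

Rounded to 5 decimal places: ρ_sc(1.916) ≈ 0.09128.


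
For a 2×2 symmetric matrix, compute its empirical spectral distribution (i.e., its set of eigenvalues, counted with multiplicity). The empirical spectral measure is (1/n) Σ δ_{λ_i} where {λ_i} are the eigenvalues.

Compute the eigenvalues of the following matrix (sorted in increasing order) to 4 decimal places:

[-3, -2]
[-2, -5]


Since M is real symmetric, both eigenvalues are real; they are the roots of det(λI − M) = λ² − (tr M) λ + det M.
tr M = -3 + (-5) = -8.
det M = (-3)·(-5) − (-2)² = 15 − 4 = 11.
Characteristic polynomial: λ² + 8λ + 11 = 0.
Discriminant Δ = (tr M)² − 4·det M = 64 − 44 = 20; √Δ = 4.472136.
λ = (tr M ± √Δ)/2 = (-8 ± 4.472136)/2, giving (tr M − √Δ)/2 = -6.2361 and (tr M + √Δ)/2 = -1.7639.

Eigenvalues sorted in increasing order: [-6.2361, -1.7639].


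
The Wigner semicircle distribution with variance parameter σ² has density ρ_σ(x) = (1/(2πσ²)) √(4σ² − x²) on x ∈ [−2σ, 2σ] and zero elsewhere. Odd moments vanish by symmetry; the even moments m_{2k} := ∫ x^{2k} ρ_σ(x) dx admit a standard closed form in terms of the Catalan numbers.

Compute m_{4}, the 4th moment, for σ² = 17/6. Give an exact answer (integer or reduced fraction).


By the scaled semicircle moment identity, m_{2k} = σ^{2k} · C_k with k = 2.
C_2 = (1/(k+1)) · C(2k, k) = (1/3) · C(4, 2) = (1/3) · 6 = 2.
σ^{2k} = (σ²)^k = (17/6)^2 = 289/36.

Therefore m_{4} = σ^{4} · C_2 = (289/36) · 2 = 289/18.


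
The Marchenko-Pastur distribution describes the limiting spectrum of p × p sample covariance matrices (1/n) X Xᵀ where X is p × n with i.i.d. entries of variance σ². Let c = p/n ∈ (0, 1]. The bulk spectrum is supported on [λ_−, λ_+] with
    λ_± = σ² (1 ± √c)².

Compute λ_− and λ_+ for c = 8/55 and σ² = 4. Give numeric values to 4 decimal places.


c = 8/55 = 0.145455; √c = 0.381385.
λ_− = σ² (1 − √c)² = 4 · (1 − 0.381385)² = 4 · (0.618615)² = 1.530738.
λ_+ = σ² (1 + √c)² = 4 · (1 + 0.381385)² = 4 · (1.381385)² = 7.632898.

Rounded to 4 decimal places: λ_− ≈ 1.5307, λ_+ ≈ 7.6329.


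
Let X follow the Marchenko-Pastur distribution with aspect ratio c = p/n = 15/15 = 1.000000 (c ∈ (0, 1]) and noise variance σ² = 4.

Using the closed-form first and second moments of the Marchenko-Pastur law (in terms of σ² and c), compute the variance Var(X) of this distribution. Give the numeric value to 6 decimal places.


Recall the MP moments m_1 = E[X] = σ² and m_2 = E[X²] = σ⁴ (1 + c).
m_1 = E[X] = σ² = 4, so m_1² = 16.
m_2 = E[X²] = σ⁴ (1 + c) = 16 · (1 + 1.000000) = 16 · 2.000000 = 32.000000.
(Note m_2 − m_1² simplifies to c · σ⁴ = 1.000000 · 16.)

Var(X) = m_2 − m_1² = 32.000000 − 16 = 16.000000.


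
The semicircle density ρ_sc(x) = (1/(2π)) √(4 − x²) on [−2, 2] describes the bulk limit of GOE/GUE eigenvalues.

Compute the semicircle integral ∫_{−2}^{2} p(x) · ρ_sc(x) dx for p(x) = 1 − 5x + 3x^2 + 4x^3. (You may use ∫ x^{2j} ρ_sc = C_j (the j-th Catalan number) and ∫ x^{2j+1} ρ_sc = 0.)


Write p(x) = Σ a_i x^i, split into monomials and integrate each against ρ_sc separately.
Using ∫ x^{2j} ρ_sc = C_j = (1/(j+1)) C(2j, j) (Catalan numbers) and ∫ x^{2j+1} ρ_sc = 0 (odd monomials vanish by symmetry):
  i = 0 (even): a_0 · C_{0} = 1 · 1 = 1
  i = 1 (odd): ∫ x^1 ρ_sc = 0 (vanishes)
  i = 2 (even): a_2 · C_{1} = 3 · 1 = 3
  i = 3 (odd): ∫ x^3 ρ_sc = 0 (vanishes)

Summing the contributions: ∫_{−2}^{2} p(x) ρ_sc(x) dx = 1 + 3 = 4.


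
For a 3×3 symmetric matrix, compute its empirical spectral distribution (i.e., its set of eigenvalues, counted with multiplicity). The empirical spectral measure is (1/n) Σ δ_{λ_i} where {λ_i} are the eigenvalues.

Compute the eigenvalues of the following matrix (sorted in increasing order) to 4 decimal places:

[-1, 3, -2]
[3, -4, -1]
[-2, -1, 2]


Since M is real symmetric, all three eigenvalues are real; they are the roots of det(λI − M) = λ³ − (tr M) λ² + s λ − det M, where s is the sum of the principal 2×2 minors.
tr M = -1 + (-4) + 2 = -3.
s = ((-1)·(-4) − 3²) + ((-1)·2 − (-2)²) + ((-4)·2 − (-1)²) = -5 + (-6) + (-9) = -20.
det M (expand along row 1) = (-1)·(-9) − 3·4 + (-2)·(-11) = 19.
Characteristic polynomial: λ³ + 3λ² − 20λ − 19 = 0.
Substitute λ = y + (tr M)/3 = y − 1.000000 to remove the quadratic term: y³ + p·y + q = 0 with p = s − (tr M)²/3 = -23.000000 and q = −2(tr M)³/27 + (tr M)·s/3 − det M = 3.000000.
Three real roots ⇒ use the trigonometric (Viète) form: r = 2√(−p/3) = 5.537749, φ = arccos(3q/(p·r)) = arccos(-0.070661) = 1.641517 rad.
y_k = r·cos(φ/3 − 2πk/3) for k = 0, 1, 2 gives y = 4.729233, 0.130531, -4.859765.
λ_k = y_k − 1.000000 gives λ = 3.7292, -0.8695, -5.8598 (check: the sum is -3.0000 = tr M).

Eigenvalues sorted in increasing order: [-5.8598, -0.8695, 3.7292].


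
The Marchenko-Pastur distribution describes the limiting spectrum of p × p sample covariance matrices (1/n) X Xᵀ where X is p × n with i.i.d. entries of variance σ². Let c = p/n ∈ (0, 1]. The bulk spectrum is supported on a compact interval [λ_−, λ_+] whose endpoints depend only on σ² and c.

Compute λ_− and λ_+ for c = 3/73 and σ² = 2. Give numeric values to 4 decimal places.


c = 3/73 = 0.041096; √c = 0.202721.
λ_− = σ² (1 − √c)² = 2 · (1 − 0.202721)² = 2 · (0.797279)² = 1.271307.
λ_+ = σ² (1 + √c)² = 2 · (1 + 0.202721)² = 2 · (1.202721)² = 2.893077.

Rounded to 4 decimal places: λ_− ≈ 1.2713, λ_+ ≈ 2.8931.


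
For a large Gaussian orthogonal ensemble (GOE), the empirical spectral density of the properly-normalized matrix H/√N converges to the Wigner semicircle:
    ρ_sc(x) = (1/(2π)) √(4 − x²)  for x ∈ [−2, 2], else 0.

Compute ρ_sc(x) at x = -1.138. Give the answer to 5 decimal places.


ρ_sc(x) = (1/(2π)) √(4 − x²). With x = -1.138:
  4 − x² = 4 − (-1.138)² = 4 − 1.295044 = 2.704956.
  √(4 − x²) = 1.644675.
  1/(2π) = 0.159155.
  ρ_sc(-1.138) = 0.159155 · 1.644675 = 0.261758.

Rounded to 5 decimal places: ρ_sc(-1.138) ≈ 0.26176.


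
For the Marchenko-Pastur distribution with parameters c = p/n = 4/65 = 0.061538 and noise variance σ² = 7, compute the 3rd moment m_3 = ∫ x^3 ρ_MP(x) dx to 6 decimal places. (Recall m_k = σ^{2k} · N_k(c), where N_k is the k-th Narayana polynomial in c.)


E[X³] = σ⁶ (1 + 3c + c²) (third MP moment). With σ² = 7 (so σ⁶ = 343) and c = 4/65 = 0.061538: E[X³] = 343 · (1 + 3·0.061538 + (0.061538)²) = 343 · 1.188402.

So E[X^3] = 407.622012.


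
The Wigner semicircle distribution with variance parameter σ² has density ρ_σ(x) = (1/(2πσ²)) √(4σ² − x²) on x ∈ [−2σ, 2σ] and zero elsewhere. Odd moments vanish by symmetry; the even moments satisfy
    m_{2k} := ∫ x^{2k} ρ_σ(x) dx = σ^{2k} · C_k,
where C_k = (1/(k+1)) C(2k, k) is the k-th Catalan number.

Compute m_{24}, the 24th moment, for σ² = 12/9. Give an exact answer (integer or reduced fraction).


By the scaled semicircle moment identity, m_{2k} = σ^{2k} · C_k with k = 12.
C_12 = (1/(k+1)) · C(2k, k) = (1/13) · C(24, 12) = (1/13) · 2704156 = 208012.
σ^{2k} = (σ²)^k = (12/9)^12 = 16777216/531441.

Therefore m_{24} = σ^{24} · C_12 = (16777216/531441) · 208012 = 3489862254592/531441.


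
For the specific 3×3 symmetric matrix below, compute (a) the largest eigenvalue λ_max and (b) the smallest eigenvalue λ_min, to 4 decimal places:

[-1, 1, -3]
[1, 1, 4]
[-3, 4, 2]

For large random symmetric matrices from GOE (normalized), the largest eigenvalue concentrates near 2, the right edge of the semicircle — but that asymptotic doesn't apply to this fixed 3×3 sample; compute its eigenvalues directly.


Since M is real symmetric, all three eigenvalues are real; they are the roots of det(λI − M) = λ³ − (tr M) λ² + s λ − det M, where s is the sum of the principal 2×2 minors.
tr M = -1 + 1 + 2 = 2.
s = ((-1)·1 − 1²) + ((-1)·2 − (-3)²) + (1·2 − 4²) = -2 + (-11) + (-14) = -27.
det M (expand along row 1) = (-1)·(-14) − 1·14 + (-3)·7 = -21.
Characteristic polynomial: λ³ − 2λ² − 27λ + 21 = 0.
Substitute λ = y + (tr M)/3 = y + 0.666667 to remove the quadratic term: y³ + p·y + q = 0 with p = s − (tr M)²/3 = -28.333333 and q = −2(tr M)³/27 + (tr M)·s/3 − det M = 2.407407.
Three real roots ⇒ use the trigonometric (Viète) form: r = 2√(−p/3) = 6.146363, φ = arccos(3q/(p·r)) = arccos(-0.041472) = 1.612280 rad.
y_k = r·cos(φ/3 − 2πk/3) for k = 0, 1, 2 gives y = 5.279903, 0.084989, -5.364892.
λ_k = y_k + 0.666667 gives λ = 5.9466, 0.7517, -4.6982 (check: the sum is 2.0000 = tr M).

Hence λ_max = 5.9466 and λ_min = -4.6982.


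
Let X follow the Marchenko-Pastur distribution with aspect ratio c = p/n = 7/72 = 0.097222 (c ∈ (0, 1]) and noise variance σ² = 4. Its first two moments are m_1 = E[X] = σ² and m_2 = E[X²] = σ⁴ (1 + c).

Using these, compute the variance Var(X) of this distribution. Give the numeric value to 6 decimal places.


m_1 = E[X] = σ² = 4, so m_1² = 16.
m_2 = E[X²] = σ⁴ (1 + c) = 16 · (1 + 0.097222) = 16 · 1.097222 = 17.555556.
(Note m_2 − m_1² simplifies to c · σ⁴ = 0.097222 · 16.)

Var(X) = m_2 − m_1² = 17.555556 − 16 = 1.555556.


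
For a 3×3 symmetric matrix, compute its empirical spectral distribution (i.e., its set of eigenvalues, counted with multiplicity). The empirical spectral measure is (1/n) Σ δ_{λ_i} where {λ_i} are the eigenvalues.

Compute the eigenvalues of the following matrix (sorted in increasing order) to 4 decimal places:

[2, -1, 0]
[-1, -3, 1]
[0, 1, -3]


Since M is real symmetric, all three eigenvalues are real; they are the roots of det(λI − M) = λ³ − (tr M) λ² + s λ − det M, where s is the sum of the principal 2×2 minors.
tr M = 2 + (-3) + (-3) = -4.
s = (2·(-3) − (-1)²) + (2·(-3) − 0²) + ((-3)·(-3) − 1²) = -7 + (-6) + 8 = -5.
det M (expand along row 1) = 2·8 − (-1)·3 + 0·(-1) = 19.
Characteristic polynomial: λ³ + 4λ² − 5λ − 19 = 0.
Substitute λ = y + (tr M)/3 = y − 1.333333 to remove the quadratic term: y³ + p·y + q = 0 with p = s − (tr M)²/3 = -10.333333 and q = −2(tr M)³/27 + (tr M)·s/3 − det M = -7.592593.
Three real roots ⇒ use the trigonometric (Viète) form: r = 2√(−p/3) = 3.711843, φ = arccos(3q/(p·r)) = arccos(0.593856) = 0.934953 rad.
y_k = r·cos(φ/3 − 2πk/3) for k = 0, 1, 2 gives y = 3.533038, -0.780840, -2.752198.
λ_k = y_k − 1.333333 gives λ = 2.1997, -2.1142, -4.0855 (check: the sum is -4.0000 = tr M).

Eigenvalues sorted in increasing order: [-4.0855, -2.1142, 2.1997].


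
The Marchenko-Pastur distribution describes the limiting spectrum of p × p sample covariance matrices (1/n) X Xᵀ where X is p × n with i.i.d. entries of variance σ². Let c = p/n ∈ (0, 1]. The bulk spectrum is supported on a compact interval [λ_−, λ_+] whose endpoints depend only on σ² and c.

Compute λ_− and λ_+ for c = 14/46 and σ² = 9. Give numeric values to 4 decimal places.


c = 14/46 = 0.304348; √c = 0.551677.
λ_− = σ² (1 − √c)² = 9 · (1 − 0.551677)² = 9 · (0.448323)² = 1.808939.
λ_+ = σ² (1 + √c)² = 9 · (1 + 0.551677)² = 9 · (1.551677)² = 21.669322.

Rounded to 4 decimal places: λ_− ≈ 1.8089, λ_+ ≈ 21.6693.


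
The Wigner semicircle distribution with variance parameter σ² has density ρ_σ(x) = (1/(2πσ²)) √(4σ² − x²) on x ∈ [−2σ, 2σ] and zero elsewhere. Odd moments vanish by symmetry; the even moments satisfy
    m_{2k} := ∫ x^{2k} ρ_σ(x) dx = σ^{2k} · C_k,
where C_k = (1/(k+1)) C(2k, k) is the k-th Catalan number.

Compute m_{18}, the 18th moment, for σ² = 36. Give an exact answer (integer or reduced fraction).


By the scaled semicircle moment identity, m_{2k} = σ^{2k} · C_k with k = 9.
C_9 = (1/(k+1)) · C(2k, k) = (1/10) · C(18, 9) = (1/10) · 48620 = 4862.
σ^{2k} = (σ²)^k = (36)^9 = 101559956668416.

Therefore m_{18} = σ^{18} · C_9 = 101559956668416 · 4862 = 493784509321838592.


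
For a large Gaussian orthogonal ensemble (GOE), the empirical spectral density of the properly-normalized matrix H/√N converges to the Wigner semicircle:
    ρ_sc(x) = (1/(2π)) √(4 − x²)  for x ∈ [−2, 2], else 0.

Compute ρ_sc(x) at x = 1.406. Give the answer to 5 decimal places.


ρ_sc(x) = (1/(2π)) √(4 − x²). With x = 1.406:
  4 − x² = 4 − (1.406)² = 4 − 1.976836 = 2.023164.
  √(4 − x²) = 1.422380.
  1/(2π) = 0.159155.
  ρ_sc(1.406) = 0.159155 · 1.422380 = 0.226379.

Rounded to 5 decimal places: ρ_sc(1.406) ≈ 0.22638.


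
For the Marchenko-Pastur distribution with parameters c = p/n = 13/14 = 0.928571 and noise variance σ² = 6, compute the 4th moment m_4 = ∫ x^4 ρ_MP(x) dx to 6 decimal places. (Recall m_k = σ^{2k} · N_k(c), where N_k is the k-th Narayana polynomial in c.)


E[X⁴] = σ⁸ (1 + 6c + 6c² + c³) (fourth MP moment). With σ² = 6 (so σ⁸ = 1296) and c = 13/14 = 0.928571: E[X⁴] = 1296 · (1 + 6·0.928571 + 6·(0.928571)² + (0.928571)³) = 1296 · 12.545554.

So E[X^4] = 16259.037901.


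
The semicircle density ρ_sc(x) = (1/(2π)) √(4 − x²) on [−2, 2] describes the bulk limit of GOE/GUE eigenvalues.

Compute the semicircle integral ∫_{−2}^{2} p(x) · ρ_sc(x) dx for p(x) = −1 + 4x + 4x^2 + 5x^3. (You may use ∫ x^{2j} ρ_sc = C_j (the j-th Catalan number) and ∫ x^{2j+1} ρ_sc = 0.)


Write p(x) = Σ a_i x^i, split into monomials and integrate each against ρ_sc separately.
Using ∫ x^{2j} ρ_sc = C_j = (1/(j+1)) C(2j, j) (Catalan numbers) and ∫ x^{2j+1} ρ_sc = 0 (odd monomials vanish by symmetry):
  i = 0 (even): a_0 · C_{0} = -1 · 1 = -1
  i = 1 (odd): ∫ x^1 ρ_sc = 0 (vanishes)
  i = 2 (even): a_2 · C_{1} = 4 · 1 = 4
  i = 3 (odd): ∫ x^3 ρ_sc = 0 (vanishes)

Summing the contributions: ∫_{−2}^{2} p(x) ρ_sc(x) dx = (-1) + 4 = 3.


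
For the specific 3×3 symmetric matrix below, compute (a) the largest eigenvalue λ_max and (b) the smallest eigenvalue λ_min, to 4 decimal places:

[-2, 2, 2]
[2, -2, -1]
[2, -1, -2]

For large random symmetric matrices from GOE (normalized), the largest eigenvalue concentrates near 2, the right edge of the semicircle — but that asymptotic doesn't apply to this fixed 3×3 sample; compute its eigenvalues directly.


Since M is real symmetric, all three eigenvalues are real; they are the roots of det(λI − M) = λ³ − (tr M) λ² + s λ − det M, where s is the sum of the principal 2×2 minors.
tr M = -2 + (-2) + (-2) = -6.
s = ((-2)·(-2) − 2²) + ((-2)·(-2) − 2²) + ((-2)·(-2) − (-1)²) = 0 + 0 + 3 = 3.
det M (expand along row 1) = (-2)·3 − 2·(-2) + 2·2 = 2.
Characteristic polynomial: λ³ + 6λ² + 3λ − 2 = 0.
Substitute λ = y + (tr M)/3 = y − 2.000000 to remove the quadratic term: y³ + p·y + q = 0 with p = s − (tr M)²/3 = -9.000000 and q = −2(tr M)³/27 + (tr M)·s/3 − det M = 8.000000.
Three real roots ⇒ use the trigonometric (Viète) form: r = 2√(−p/3) = 3.464102, φ = arccos(3q/(p·r)) = arccos(-0.769800) = 2.449325 rad.
y_k = r·cos(φ/3 − 2πk/3) for k = 0, 1, 2 gives y = 2.372281, 1.000000, -3.372281.
λ_k = y_k − 2.000000 gives λ = 0.3723, -1.0000, -5.3723 (check: the sum is -6.0000 = tr M).

Hence λ_max = 0.3723 and λ_min = -5.3723.


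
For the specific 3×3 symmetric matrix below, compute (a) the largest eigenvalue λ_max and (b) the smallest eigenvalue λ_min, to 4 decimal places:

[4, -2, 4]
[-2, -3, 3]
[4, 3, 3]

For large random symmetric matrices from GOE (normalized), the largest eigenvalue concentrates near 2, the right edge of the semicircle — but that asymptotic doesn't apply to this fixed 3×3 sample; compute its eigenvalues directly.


Since M is real symmetric, all three eigenvalues are real; they are the roots of det(λI − M) = λ³ − (tr M) λ² + s λ − det M, where s is the sum of the principal 2×2 minors.
tr M = 4 + (-3) + 3 = 4.
s = (4·(-3) − (-2)²) + (4·3 − 4²) + ((-3)·3 − 3²) = -16 + (-4) + (-18) = -38.
det M (expand along row 1) = 4·(-18) − (-2)·(-18) + 4·6 = -84.
Characteristic polynomial: λ³ − 4λ² − 38λ + 84 = 0.
Substitute λ = y + (tr M)/3 = y + 1.333333 to remove the quadratic term: y³ + p·y + q = 0 with p = s − (tr M)²/3 = -43.333333 and q = −2(tr M)³/27 + (tr M)·s/3 − det M = 28.592593.
Three real roots ⇒ use the trigonometric (Viète) form: r = 2√(−p/3) = 7.601170, φ = arccos(3q/(p·r)) = arccos(-0.260419) = 1.834252 rad.
y_k = r·cos(φ/3 − 2πk/3) for k = 0, 1, 2 gives y = 6.224105, 0.666667, -6.890772.
λ_k = y_k + 1.333333 gives λ = 7.5574, 2.0000, -5.5574 (check: the sum is 4.0000 = tr M).

Hence λ_max = 7.5574 and λ_min = -5.5574.


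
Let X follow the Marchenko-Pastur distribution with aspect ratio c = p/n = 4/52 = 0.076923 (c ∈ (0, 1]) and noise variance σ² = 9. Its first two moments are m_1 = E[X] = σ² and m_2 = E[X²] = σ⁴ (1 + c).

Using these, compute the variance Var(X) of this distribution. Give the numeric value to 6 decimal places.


m_1 = E[X] = σ² = 9, so m_1² = 81.
m_2 = E[X²] = σ⁴ (1 + c) = 81 · (1 + 0.076923) = 81 · 1.076923 = 87.230769.
(Note m_2 − m_1² simplifies to c · σ⁴ = 0.076923 · 81.)

Var(X) = m_2 − m_1² = 87.230769 − 81 = 6.230769.


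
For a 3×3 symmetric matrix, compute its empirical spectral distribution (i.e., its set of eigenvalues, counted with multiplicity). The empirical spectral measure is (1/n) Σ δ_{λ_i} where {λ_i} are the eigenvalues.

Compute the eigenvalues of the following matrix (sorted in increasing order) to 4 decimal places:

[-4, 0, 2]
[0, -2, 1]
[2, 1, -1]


Since M is real symmetric, all three eigenvalues are real; they are the roots of det(λI − M) = λ³ − (tr M) λ² + s λ − det M, where s is the sum of the principal 2×2 minors.
tr M = -4 + (-2) + (-1) = -7.
s = ((-4)·(-2) − 0²) + ((-4)·(-1) − 2²) + ((-2)·(-1) − 1²) = 8 + 0 + 1 = 9.
det M (expand along row 1) = (-4)·1 − 0·(-2) + 2·4 = 4.
Characteristic polynomial: λ³ + 7λ² + 9λ − 4 = 0.
Substitute λ = y + (tr M)/3 = y − 2.333333 to remove the quadratic term: y³ + p·y + q = 0 with p = s − (tr M)²/3 = -7.333333 and q = −2(tr M)³/27 + (tr M)·s/3 − det M = 0.407407.
Three real roots ⇒ use the trigonometric (Viète) form: r = 2√(−p/3) = 3.126944, φ = arccos(3q/(p·r)) = arccos(-0.053300) = 1.624122 rad.
y_k = r·cos(φ/3 − 2πk/3) for k = 0, 1, 2 gives y = 2.679796, 0.055579, -2.735374.
λ_k = y_k − 2.333333 gives λ = 0.3465, -2.2778, -5.0687 (check: the sum is -7.0000 = tr M).

Eigenvalues sorted in increasing order: [-5.0687, -2.2778, 0.3465].


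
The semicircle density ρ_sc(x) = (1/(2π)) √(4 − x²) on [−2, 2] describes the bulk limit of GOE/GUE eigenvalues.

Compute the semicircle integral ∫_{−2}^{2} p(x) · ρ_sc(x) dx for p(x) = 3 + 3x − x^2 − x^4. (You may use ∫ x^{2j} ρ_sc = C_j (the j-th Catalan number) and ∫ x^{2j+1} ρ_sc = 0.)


Write p(x) = Σ a_i x^i, split into monomials and integrate each against ρ_sc separately.
Using ∫ x^{2j} ρ_sc = C_j = (1/(j+1)) C(2j, j) (Catalan numbers) and ∫ x^{2j+1} ρ_sc = 0 (odd monomials vanish by symmetry):
  i = 0 (even): a_0 · C_{0} = 3 · 1 = 3
  i = 1 (odd): ∫ x^1 ρ_sc = 0 (vanishes)
  i = 2 (even): a_2 · C_{1} = -1 · 1 = -1
  i = 4 (even): a_4 · C_{2} = -1 · 2 = -2

Summing the contributions: ∫_{−2}^{2} p(x) ρ_sc(x) dx = 3 + (-1) + (-2) = 0.


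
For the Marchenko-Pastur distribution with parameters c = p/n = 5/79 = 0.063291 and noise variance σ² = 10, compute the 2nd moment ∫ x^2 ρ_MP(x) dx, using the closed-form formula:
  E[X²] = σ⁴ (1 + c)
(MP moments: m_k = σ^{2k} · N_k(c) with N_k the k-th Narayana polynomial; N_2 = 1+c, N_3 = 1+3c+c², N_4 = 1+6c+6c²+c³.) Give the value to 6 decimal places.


E[X²] = σ⁴ (1 + c) (second MP moment). With σ² = 10 (so σ⁴ = 100) and c = 5/79 = 0.063291: E[X²] = 100 · (1 + 0.063291) = 100 · 1.063291.

So E[X^2] = 106.329114.


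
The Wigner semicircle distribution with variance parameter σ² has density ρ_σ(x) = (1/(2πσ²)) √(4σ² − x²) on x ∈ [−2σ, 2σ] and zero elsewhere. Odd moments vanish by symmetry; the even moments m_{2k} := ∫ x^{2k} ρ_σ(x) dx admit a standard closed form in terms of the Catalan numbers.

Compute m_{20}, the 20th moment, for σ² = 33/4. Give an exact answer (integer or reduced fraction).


By the scaled semicircle moment identity, m_{2k} = σ^{2k} · C_k with k = 10.
C_10 = (1/(k+1)) · C(2k, k) = (1/11) · C(20, 10) = (1/11) · 184756 = 16796.
σ^{2k} = (σ²)^k = (33/4)^10 = 1531578985264449/1048576.

Therefore m_{20} = σ^{20} · C_10 = (1531578985264449/1048576) · 16796 = 6431100159125421351/262144.


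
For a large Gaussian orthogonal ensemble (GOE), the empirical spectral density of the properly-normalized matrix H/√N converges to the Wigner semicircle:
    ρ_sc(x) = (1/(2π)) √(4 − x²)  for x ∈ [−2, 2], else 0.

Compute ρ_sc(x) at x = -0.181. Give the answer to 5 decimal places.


ρ_sc(x) = (1/(2π)) √(4 − x²). With x = -0.181:
  4 − x² = 4 − (-0.181)² = 4 − 0.032761 = 3.967239.
  √(4 − x²) = 1.991793.
  1/(2π) = 0.159155.
  ρ_sc(-0.181) = 0.159155 · 1.991793 = 0.317004.

Rounded to 5 decimal places: ρ_sc(-0.181) ≈ 0.31700.


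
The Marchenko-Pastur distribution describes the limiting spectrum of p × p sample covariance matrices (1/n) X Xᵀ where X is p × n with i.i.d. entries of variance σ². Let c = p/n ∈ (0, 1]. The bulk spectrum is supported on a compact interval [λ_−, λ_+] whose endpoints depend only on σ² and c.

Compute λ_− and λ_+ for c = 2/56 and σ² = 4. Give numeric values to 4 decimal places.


c = 2/56 = 0.035714; √c = 0.188982.
λ_− = σ² (1 − √c)² = 4 · (1 − 0.188982)² = 4 · (0.811018)² = 2.630999.
λ_+ = σ² (1 + √c)² = 4 · (1 + 0.188982)² = 4 · (1.188982)² = 5.654715.

Rounded to 4 decimal places: λ_− ≈ 2.6310, λ_+ ≈ 5.6547.


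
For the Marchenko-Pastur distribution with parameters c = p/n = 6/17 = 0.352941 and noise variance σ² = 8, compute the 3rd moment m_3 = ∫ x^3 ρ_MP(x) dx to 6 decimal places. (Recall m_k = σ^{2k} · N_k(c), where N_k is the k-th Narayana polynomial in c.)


E[X³] = σ⁶ (1 + 3c + c²) (third MP moment). With σ² = 8 (so σ⁶ = 512) and c = 6/17 = 0.352941: E[X³] = 512 · (1 + 3·0.352941 + (0.352941)²) = 512 · 2.183391.

So E[X^3] = 1117.896194.


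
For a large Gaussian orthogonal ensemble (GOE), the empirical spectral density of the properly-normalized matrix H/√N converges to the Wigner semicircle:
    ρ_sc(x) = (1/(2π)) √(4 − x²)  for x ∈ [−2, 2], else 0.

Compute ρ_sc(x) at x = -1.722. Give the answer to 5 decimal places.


ρ_sc(x) = (1/(2π)) √(4 − x²). With x = -1.722:
  4 − x² = 4 − (-1.722)² = 4 − 2.965284 = 1.034716.
  √(4 − x²) = 1.017210.
  1/(2π) = 0.159155.
  ρ_sc(-1.722) = 0.159155 · 1.017210 = 0.161894.

Rounded to 5 decimal places: ρ_sc(-1.722) ≈ 0.16189.


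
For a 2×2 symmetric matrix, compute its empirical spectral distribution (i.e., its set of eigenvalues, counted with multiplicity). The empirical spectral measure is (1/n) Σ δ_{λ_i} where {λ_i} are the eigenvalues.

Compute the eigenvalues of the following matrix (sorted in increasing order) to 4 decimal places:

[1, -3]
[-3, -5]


Since M is real symmetric, both eigenvalues are real; they are the roots of det(λI − M) = λ² − (tr M) λ + det M.
tr M = 1 + (-5) = -4.
det M = 1·(-5) − (-3)² = -5 − 9 = -14.
Characteristic polynomial: λ² + 4λ − 14 = 0.
Discriminant Δ = (tr M)² − 4·det M = 16 − (-56) = 72; √Δ = 8.485281.
λ = (tr M ± √Δ)/2 = (-4 ± 8.485281)/2, giving (tr M − √Δ)/2 = -6.2426 and (tr M + √Δ)/2 = 2.2426.

Eigenvalues sorted in increasing order: [-6.2426, 2.2426].


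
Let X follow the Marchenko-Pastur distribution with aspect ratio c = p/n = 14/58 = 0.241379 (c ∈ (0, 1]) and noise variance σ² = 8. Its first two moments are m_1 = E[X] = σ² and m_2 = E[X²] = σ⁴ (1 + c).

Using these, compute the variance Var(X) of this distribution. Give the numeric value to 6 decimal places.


m_1 = E[X] = σ² = 8, so m_1² = 64.
m_2 = E[X²] = σ⁴ (1 + c) = 64 · (1 + 0.241379) = 64 · 1.241379 = 79.448276.
(Note m_2 − m_1² simplifies to c · σ⁴ = 0.241379 · 64.)

Var(X) = m_2 − m_1² = 79.448276 − 64 = 15.448276.


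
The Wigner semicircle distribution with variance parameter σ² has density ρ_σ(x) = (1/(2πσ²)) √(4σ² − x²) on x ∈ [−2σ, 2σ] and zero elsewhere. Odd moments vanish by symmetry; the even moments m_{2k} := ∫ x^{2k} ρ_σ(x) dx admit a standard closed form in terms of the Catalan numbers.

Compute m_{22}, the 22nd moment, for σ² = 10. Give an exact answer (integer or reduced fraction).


By the scaled semicircle moment identity, m_{2k} = σ^{2k} · C_k with k = 11.
C_11 = (1/(k+1)) · C(2k, k) = (1/12) · C(22, 11) = (1/12) · 705432 = 58786.
σ^{2k} = (σ²)^k = (10)^11 = 100000000000.

Therefore m_{22} = σ^{22} · C_11 = 100000000000 · 58786 = 5878600000000000.


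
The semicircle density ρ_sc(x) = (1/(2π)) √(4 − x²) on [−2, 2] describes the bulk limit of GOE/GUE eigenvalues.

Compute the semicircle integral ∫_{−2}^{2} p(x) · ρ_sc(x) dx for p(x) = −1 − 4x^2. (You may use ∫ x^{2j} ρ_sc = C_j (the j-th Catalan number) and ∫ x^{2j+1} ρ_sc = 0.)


Write p(x) = Σ a_i x^i, split into monomials and integrate each against ρ_sc separately.
Using ∫ x^{2j} ρ_sc = C_j = (1/(j+1)) C(2j, j) (Catalan numbers) and ∫ x^{2j+1} ρ_sc = 0 (odd monomials vanish by symmetry):
  i = 0 (even): a_0 · C_{0} = -1 · 1 = -1
  i = 2 (even): a_2 · C_{1} = -4 · 1 = -4

Summing the contributions: ∫_{−2}^{2} p(x) ρ_sc(x) dx = (-1) + (-4) = -5.


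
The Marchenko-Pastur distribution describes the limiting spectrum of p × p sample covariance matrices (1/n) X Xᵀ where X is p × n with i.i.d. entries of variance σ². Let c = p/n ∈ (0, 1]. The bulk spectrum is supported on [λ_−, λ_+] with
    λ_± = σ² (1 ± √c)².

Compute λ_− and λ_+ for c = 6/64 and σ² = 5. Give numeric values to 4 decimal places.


c = 6/64 = 0.093750; √c = 0.306186.
λ_− = σ² (1 − √c)² = 5 · (1 − 0.306186)² = 5 · (0.693814)² = 2.406888.
λ_+ = σ² (1 + √c)² = 5 · (1 + 0.306186)² = 5 · (1.306186)² = 8.530612.

Rounded to 4 decimal places: λ_− ≈ 2.4069, λ_+ ≈ 8.5306.


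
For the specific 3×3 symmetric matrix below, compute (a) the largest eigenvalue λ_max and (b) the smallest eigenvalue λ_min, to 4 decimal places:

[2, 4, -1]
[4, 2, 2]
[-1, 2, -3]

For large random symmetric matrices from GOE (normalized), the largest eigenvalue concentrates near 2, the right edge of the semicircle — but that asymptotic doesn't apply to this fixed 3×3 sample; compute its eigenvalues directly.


Since M is real symmetric, all three eigenvalues are real; they are the roots of det(λI − M) = λ³ − (tr M) λ² + s λ − det M, where s is the sum of the principal 2×2 minors.
tr M = 2 + 2 + (-3) = 1.
s = (2·2 − 4²) + (2·(-3) − (-1)²) + (2·(-3) − 2²) = -12 + (-7) + (-10) = -29.
det M (expand along row 1) = 2·(-10) − 4·(-10) + (-1)·10 = 10.
Characteristic polynomial: λ³ − λ² − 29λ − 10 = 0.
Substitute λ = y + (tr M)/3 = y + 0.333333 to remove the quadratic term: y³ + p·y + q = 0 with p = s − (tr M)²/3 = -29.333333 and q = −2(tr M)³/27 + (tr M)·s/3 − det M = -19.740741.
Three real roots ⇒ use the trigonometric (Viète) form: r = 2√(−p/3) = 6.253888, φ = arccos(3q/(p·r)) = arccos(0.322829) = 1.242079 rad.
y_k = r·cos(φ/3 − 2πk/3) for k = 0, 1, 2 gives y = 5.725487, -0.683884, -5.041603.
λ_k = y_k + 0.333333 gives λ = 6.0588, -0.3506, -4.7083 (check: the sum is 1.0000 = tr M).

Hence λ_max = 6.0588 and λ_min = -4.7083.


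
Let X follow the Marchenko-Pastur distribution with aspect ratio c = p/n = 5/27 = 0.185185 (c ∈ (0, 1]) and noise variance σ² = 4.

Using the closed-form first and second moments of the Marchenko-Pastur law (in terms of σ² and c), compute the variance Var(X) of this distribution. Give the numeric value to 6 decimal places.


Recall the MP moments m_1 = E[X] = σ² and m_2 = E[X²] = σ⁴ (1 + c).
m_1 = E[X] = σ² = 4, so m_1² = 16.
m_2 = E[X²] = σ⁴ (1 + c) = 16 · (1 + 0.185185) = 16 · 1.185185 = 18.962963.
(Note m_2 − m_1² simplifies to c · σ⁴ = 0.185185 · 16.)

Var(X) = m_2 − m_1² = 18.962963 − 16 = 2.962963.


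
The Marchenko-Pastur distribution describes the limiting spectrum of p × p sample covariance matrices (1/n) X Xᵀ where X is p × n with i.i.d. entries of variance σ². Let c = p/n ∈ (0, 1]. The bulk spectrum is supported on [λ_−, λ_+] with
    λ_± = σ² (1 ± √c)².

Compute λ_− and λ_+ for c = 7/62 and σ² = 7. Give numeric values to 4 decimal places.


c = 7/62 = 0.112903; √c = 0.336011.
λ_− = σ² (1 − √c)² = 7 · (1 − 0.336011)² = 7 · (0.663989)² = 3.086172.
λ_+ = σ² (1 + √c)² = 7 · (1 + 0.336011)² = 7 · (1.336011)² = 12.494473.

Rounded to 4 decimal places: λ_− ≈ 3.0862, λ_+ ≈ 12.4945.


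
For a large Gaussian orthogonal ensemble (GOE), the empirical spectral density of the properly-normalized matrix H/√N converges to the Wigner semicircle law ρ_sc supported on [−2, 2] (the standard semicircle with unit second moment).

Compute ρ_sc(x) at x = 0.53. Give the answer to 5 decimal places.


ρ_sc(x) = (1/(2π)) √(4 − x²). With x = 0.53:
  4 − x² = 4 − (0.53)² = 4 − 0.280900 = 3.719100.
  √(4 − x²) = 1.928497.
  1/(2π) = 0.159155.
  ρ_sc(0.53) = 0.159155 · 1.928497 = 0.306930.

Rounded to 5 decimal places: ρ_sc(0.53) ≈ 0.30693.


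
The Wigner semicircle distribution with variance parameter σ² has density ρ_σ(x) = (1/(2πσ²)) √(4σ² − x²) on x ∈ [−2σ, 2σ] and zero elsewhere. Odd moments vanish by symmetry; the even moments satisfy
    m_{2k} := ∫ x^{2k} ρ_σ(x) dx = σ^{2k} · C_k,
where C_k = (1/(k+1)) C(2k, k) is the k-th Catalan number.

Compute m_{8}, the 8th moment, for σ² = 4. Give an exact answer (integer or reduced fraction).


By the scaled semicircle moment identity, m_{2k} = σ^{2k} · C_k with k = 4.
C_4 = (1/(k+1)) · C(2k, k) = (1/5) · C(8, 4) = (1/5) · 70 = 14.
σ^{2k} = (σ²)^k = (4)^4 = 256.

Therefore m_{8} = σ^{8} · C_4 = 256 · 14 = 3584.


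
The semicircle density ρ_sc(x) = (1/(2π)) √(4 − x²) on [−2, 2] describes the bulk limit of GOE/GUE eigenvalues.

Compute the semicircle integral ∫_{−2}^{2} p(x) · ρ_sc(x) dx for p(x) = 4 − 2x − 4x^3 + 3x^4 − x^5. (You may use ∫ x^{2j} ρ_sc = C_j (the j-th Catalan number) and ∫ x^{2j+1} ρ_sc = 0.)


Write p(x) = Σ a_i x^i, split into monomials and integrate each against ρ_sc separately.
Using ∫ x^{2j} ρ_sc = C_j = (1/(j+1)) C(2j, j) (Catalan numbers) and ∫ x^{2j+1} ρ_sc = 0 (odd monomials vanish by symmetry):
  i = 0 (even): a_0 · C_{0} = 4 · 1 = 4
  i = 1 (odd): ∫ x^1 ρ_sc = 0 (vanishes)
  i = 3 (odd): ∫ x^3 ρ_sc = 0 (vanishes)
  i = 4 (even): a_4 · C_{2} = 3 · 2 = 6
  i = 5 (odd): ∫ x^5 ρ_sc = 0 (vanishes)

Summing the contributions: ∫_{−2}^{2} p(x) ρ_sc(x) dx = 4 + 6 = 10.


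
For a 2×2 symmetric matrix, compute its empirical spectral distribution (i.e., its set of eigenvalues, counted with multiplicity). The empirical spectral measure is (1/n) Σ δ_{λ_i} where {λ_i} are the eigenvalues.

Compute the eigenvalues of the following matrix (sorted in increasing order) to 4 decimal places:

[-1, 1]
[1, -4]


Since M is real symmetric, both eigenvalues are real; they are the roots of det(λI − M) = λ² − (tr M) λ + det M.
tr M = -1 + (-4) = -5.
det M = (-1)·(-4) − 1² = 4 − 1 = 3.
Characteristic polynomial: λ² + 5λ + 3 = 0.
Discriminant Δ = (tr M)² − 4·det M = 25 − 12 = 13; √Δ = 3.605551.
λ = (tr M ± √Δ)/2 = (-5 ± 3.605551)/2, giving (tr M − √Δ)/2 = -4.3028 and (tr M + √Δ)/2 = -0.6972.

Eigenvalues sorted in increasing order: [-4.3028, -0.6972].


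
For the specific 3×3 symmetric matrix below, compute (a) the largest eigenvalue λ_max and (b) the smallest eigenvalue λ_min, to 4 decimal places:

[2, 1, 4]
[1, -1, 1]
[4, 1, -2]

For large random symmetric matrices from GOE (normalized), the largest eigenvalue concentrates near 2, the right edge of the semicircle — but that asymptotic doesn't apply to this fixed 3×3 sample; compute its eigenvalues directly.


Since M is real symmetric, all three eigenvalues are real; they are the roots of det(λI − M) = λ³ − (tr M) λ² + s λ − det M, where s is the sum of the principal 2×2 minors.
tr M = 2 + (-1) + (-2) = -1.
s = (2·(-1) − 1²) + (2·(-2) − 4²) + ((-1)·(-2) − 1²) = -3 + (-20) + 1 = -22.
det M (expand along row 1) = 2·1 − 1·(-6) + 4·5 = 28.
Characteristic polynomial: λ³ + λ² − 22λ − 28 = 0.
Substitute λ = y + (tr M)/3 = y − 0.333333 to remove the quadratic term: y³ + p·y + q = 0 with p = s − (tr M)²/3 = -22.333333 and q = −2(tr M)³/27 + (tr M)·s/3 − det M = -20.592593.
Three real roots ⇒ use the trigonometric (Viète) form: r = 2√(−p/3) = 5.456902, φ = arccos(3q/(p·r)) = arccos(0.506912) = 1.039198 rad.
y_k = r·cos(φ/3 − 2πk/3) for k = 0, 1, 2 gives y = 5.132769, -0.961908, -4.170861.
λ_k = y_k − 0.333333 gives λ = 4.7994, -1.2952, -4.5042 (check: the sum is -1.0000 = tr M).

Hence λ_max = 4.7994 and λ_min = -4.5042.


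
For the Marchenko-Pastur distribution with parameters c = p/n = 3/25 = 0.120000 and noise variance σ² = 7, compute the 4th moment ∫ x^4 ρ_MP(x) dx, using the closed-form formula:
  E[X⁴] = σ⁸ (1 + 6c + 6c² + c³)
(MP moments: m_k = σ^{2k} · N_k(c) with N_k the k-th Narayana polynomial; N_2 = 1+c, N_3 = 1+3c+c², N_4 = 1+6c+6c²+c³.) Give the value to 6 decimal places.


E[X⁴] = σ⁸ (1 + 6c + 6c² + c³) (fourth MP moment). With σ² = 7 (so σ⁸ = 2401) and c = 3/25 = 0.120000: E[X⁴] = 2401 · (1 + 6·0.120000 + 6·(0.120000)² + (0.120000)³) = 2401 · 1.808128.

So E[X^4] = 4341.315328.


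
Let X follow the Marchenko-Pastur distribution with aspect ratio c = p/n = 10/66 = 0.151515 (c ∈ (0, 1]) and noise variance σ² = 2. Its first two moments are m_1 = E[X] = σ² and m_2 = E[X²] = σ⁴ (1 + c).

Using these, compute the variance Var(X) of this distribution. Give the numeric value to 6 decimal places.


m_1 = E[X] = σ² = 2, so m_1² = 4.
m_2 = E[X²] = σ⁴ (1 + c) = 4 · (1 + 0.151515) = 4 · 1.151515 = 4.606061.
(Note m_2 − m_1² simplifies to c · σ⁴ = 0.151515 · 4.)

Var(X) = m_2 − m_1² = 4.606061 − 4 = 0.606061.


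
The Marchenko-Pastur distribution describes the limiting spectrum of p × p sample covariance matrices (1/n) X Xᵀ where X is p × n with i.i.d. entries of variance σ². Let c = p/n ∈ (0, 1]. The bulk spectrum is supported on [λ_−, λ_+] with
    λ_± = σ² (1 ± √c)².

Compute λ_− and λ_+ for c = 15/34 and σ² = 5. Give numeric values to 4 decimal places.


c = 15/34 = 0.441176; √c = 0.664211.
λ_− = σ² (1 − √c)² = 5 · (1 − 0.664211)² = 5 · (0.335789)² = 0.563771.
λ_+ = σ² (1 + √c)² = 5 · (1 + 0.664211)² = 5 · (1.664211)² = 13.847994.

Rounded to 4 decimal places: λ_− ≈ 0.5638, λ_+ ≈ 13.8480.


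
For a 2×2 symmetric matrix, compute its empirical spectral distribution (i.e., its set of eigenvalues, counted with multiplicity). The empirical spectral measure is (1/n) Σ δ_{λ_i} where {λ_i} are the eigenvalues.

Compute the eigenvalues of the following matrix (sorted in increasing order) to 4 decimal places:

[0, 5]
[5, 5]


Since M is real symmetric, both eigenvalues are real; they are the roots of det(λI − M) = λ² − (tr M) λ + det M.
tr M = 0 + 5 = 5.
det M = 0·5 − 5² = 0 − 25 = -25.
Characteristic polynomial: λ² − 5λ − 25 = 0.
Discriminant Δ = (tr M)² − 4·det M = 25 − (-100) = 125; √Δ = 11.180340.
λ = (tr M ± √Δ)/2 = (5 ± 11.180340)/2, giving (tr M − √Δ)/2 = -3.0902 and (tr M + √Δ)/2 = 8.0902.

Eigenvalues sorted in increasing order: [-3.0902, 8.0902].


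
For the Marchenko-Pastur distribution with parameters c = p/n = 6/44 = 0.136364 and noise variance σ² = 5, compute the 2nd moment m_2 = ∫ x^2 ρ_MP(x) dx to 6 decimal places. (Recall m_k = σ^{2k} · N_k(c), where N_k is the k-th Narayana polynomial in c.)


E[X²] = σ⁴ (1 + c) (second MP moment). With σ² = 5 (so σ⁴ = 25) and c = 6/44 = 0.136364: E[X²] = 25 · (1 + 0.136364) = 25 · 1.136364.

So E[X^2] = 28.409091.


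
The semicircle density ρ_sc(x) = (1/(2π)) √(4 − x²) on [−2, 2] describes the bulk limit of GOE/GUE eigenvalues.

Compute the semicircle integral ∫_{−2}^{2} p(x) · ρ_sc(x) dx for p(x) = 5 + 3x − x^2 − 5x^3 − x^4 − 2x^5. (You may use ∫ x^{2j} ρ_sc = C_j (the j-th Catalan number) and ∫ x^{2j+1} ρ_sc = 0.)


Write p(x) = Σ a_i x^i, split into monomials and integrate each against ρ_sc separately.
Using ∫ x^{2j} ρ_sc = C_j = (1/(j+1)) C(2j, j) (Catalan numbers) and ∫ x^{2j+1} ρ_sc = 0 (odd monomials vanish by symmetry):
  i = 0 (even): a_0 · C_{0} = 5 · 1 = 5
  i = 1 (odd): ∫ x^1 ρ_sc = 0 (vanishes)
  i = 2 (even): a_2 · C_{1} = -1 · 1 = -1
  i = 3 (odd): ∫ x^3 ρ_sc = 0 (vanishes)
  i = 4 (even): a_4 · C_{2} = -1 · 2 = -2
  i = 5 (odd): ∫ x^5 ρ_sc = 0 (vanishes)

Summing the contributions: ∫_{−2}^{2} p(x) ρ_sc(x) dx = 5 + (-1) + (-2) = 2.


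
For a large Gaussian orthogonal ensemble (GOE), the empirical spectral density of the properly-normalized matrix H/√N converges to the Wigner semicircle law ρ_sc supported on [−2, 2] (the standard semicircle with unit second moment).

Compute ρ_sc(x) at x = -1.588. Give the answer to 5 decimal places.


ρ_sc(x) = (1/(2π)) √(4 − x²). With x = -1.588:
  4 − x² = 4 − (-1.588)² = 4 − 2.521744 = 1.478256.
  √(4 − x²) = 1.215836.
  1/(2π) = 0.159155.
  ρ_sc(-1.588) = 0.159155 · 1.215836 = 0.193506.

Rounded to 5 decimal places: ρ_sc(-1.588) ≈ 0.19351.


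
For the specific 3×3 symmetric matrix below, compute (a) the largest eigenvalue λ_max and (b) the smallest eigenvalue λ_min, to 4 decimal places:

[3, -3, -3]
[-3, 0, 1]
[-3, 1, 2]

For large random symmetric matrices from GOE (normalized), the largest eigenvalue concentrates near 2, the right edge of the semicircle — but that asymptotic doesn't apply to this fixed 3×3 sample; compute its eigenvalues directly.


Since M is real symmetric, all three eigenvalues are real; they are the roots of det(λI − M) = λ³ − (tr M) λ² + s λ − det M, where s is the sum of the principal 2×2 minors.
tr M = 3 + 0 + 2 = 5.
s = (3·0 − (-3)²) + (3·2 − (-3)²) + (0·2 − 1²) = -9 + (-3) + (-1) = -13.
det M (expand along row 1) = 3·(-1) − (-3)·(-3) + (-3)·(-3) = -3.
Characteristic polynomial: λ³ − 5λ² − 13λ + 3 = 0.
Substitute λ = y + (tr M)/3 = y + 1.666667 to remove the quadratic term: y³ + p·y + q = 0 with p = s − (tr M)²/3 = -21.333333 and q = −2(tr M)³/27 + (tr M)·s/3 − det M = -27.925926.
Three real roots ⇒ use the trigonometric (Viète) form: r = 2√(−p/3) = 5.333333, φ = arccos(3q/(p·r)) = arccos(0.736328) = 0.743169 rad.
y_k = r·cos(φ/3 − 2πk/3) for k = 0, 1, 2 gives y = 5.170524, -1.452745, -3.717779.
λ_k = y_k + 1.666667 gives λ = 6.8372, 0.2139, -2.0511 (check: the sum is 5.0000 = tr M).

Hence λ_max = 6.8372 and λ_min = -2.0511.
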